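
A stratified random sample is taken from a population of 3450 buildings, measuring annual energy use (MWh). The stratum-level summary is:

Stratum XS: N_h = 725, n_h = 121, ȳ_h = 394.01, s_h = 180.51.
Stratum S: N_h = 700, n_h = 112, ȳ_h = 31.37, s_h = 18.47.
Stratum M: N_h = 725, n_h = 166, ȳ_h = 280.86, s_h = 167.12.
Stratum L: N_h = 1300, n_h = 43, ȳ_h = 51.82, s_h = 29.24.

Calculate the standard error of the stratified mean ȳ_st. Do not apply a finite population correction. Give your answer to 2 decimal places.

SE(ȳ_st) ≈ 4.72

V̂(ȳ_st) = Σ W_h² s_h²/n_h, with W_h = N_h/N and N = 3450:
  stratum XS: (725/3450)²·180.51²/121 = 11.892
  stratum S: (700/3450)²·18.47²/112 = 0.125393
  stratum M: (725/3450)²·167.12²/166 = 7.42996
  stratum L: (1300/3450)²·29.24²/43 = 2.82316
V̂(ȳ_st) = 22.2705
SE(ȳ_st) = √22.2705 = 4.71916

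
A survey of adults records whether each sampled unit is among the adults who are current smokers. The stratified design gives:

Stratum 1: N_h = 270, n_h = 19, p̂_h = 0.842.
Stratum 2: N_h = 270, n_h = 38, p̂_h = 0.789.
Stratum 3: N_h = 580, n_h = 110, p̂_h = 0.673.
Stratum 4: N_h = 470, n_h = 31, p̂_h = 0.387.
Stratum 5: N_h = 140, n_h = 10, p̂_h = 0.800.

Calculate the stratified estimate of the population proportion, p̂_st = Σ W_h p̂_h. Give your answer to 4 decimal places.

N = 1730; stratum weights W_h = N_h/N.
p̂_st = Σ W_h p̂_h = (270·0.842 + 270·0.789 + 580·0.673 + 470·0.387 + 140·0.800)/1730 = 0.65006

p̂_st ≈ 0.6501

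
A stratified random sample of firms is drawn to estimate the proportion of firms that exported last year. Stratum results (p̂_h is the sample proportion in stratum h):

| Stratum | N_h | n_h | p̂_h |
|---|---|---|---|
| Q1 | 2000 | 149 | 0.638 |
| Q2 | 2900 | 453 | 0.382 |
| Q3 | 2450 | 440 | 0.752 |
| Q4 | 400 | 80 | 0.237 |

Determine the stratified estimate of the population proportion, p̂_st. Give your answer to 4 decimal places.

p̂_st ≈ 0.5575

N = 7750; stratum weights W_h = N_h/N.
p̂_st = Σ W_h p̂_h = (2000·0.638 + 2900·0.382 + 2450·0.752 + 400·0.237)/7750 = 0.55755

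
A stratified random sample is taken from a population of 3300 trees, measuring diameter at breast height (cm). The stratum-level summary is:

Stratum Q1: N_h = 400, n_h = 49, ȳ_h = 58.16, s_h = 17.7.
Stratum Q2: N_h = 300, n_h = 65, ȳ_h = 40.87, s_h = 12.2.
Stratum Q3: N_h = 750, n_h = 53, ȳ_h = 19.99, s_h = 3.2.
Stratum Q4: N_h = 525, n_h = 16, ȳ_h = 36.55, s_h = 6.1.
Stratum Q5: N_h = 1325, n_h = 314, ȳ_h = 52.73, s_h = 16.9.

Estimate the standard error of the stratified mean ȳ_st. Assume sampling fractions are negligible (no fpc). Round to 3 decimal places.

SE(ȳ_st) ≈ 0.573

V̂(ȳ_st) = Σ W_h² s_h²/n_h, with W_h = N_h/N and N = 3300:
  stratum Q1: (400/3300)²·17.7²/49 = 0.0939383
  stratum Q2: (300/3300)²·12.2²/65 = 0.0189243
  stratum Q3: (750/3300)²·3.2²/53 = 0.00997973
  stratum Q4: (525/3300)²·6.1²/16 = 0.0588614
  stratum Q5: (1325/3300)²·16.9²/314 = 0.146638
V̂(ȳ_st) = 0.328342
SE(ȳ_st) = √0.328342 = 0.573011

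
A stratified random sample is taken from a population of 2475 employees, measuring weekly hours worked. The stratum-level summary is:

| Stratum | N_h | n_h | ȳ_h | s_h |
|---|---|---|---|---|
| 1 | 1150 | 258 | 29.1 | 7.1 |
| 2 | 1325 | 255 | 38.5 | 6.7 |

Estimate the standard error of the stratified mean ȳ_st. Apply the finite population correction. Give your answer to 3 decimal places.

V̂(ȳ_st) = Σ W_h² (1 − n_h/N_h) s_h²/n_h, with W_h = N_h/N and N = 2475:
  stratum 1: (1150/2475)²·(1 − 258/1150)·7.1²/258 = 0.0327197
  stratum 2: (1325/2475)²·(1 − 255/1325)·6.7²/255 = 0.0407435
V̂(ȳ_st) = 0.0734632
SE(ȳ_st) = √0.0734632 = 0.271041

SE(ȳ_st) ≈ 0.271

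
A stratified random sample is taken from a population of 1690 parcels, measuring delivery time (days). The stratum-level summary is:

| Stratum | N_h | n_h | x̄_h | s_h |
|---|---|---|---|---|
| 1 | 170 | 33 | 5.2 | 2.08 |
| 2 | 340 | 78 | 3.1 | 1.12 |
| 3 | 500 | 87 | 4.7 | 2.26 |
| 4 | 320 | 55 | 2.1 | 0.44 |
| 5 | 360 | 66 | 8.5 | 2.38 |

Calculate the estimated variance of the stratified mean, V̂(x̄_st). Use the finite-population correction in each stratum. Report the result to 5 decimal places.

V̂(x̄_st) = Σ W_h² (1 − n_h/N_h) s_h²/n_h, with W_h = N_h/N and N = 1690:
  stratum 1: (170/1690)²·(1 − 33/170)·2.08²/33 = 0.00106908
  stratum 2: (340/1690)²·(1 − 78/340)·1.12²/78 = 0.000501589
  stratum 3: (500/1690)²·(1 − 87/500)·2.26²/87 = 0.00424467
  stratum 4: (320/1690)²·(1 − 55/320)·0.44²/55 = 0.000104512
  stratum 5: (360/1690)²·(1 − 66/360)·2.38²/66 = 0.00318043
V̂(x̄_st) = 0.00910029

V̂(x̄_st) ≈ 0.00910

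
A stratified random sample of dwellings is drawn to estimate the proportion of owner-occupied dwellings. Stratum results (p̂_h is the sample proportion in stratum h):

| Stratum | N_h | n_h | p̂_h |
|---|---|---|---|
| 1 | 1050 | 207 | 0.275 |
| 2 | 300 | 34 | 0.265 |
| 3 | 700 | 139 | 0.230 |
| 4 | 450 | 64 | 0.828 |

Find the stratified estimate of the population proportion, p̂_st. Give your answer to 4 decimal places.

p̂_st ≈ 0.3607

N = 2500; stratum weights W_h = N_h/N.
p̂_st = Σ W_h p̂_h = (1050·0.275 + 300·0.265 + 700·0.230 + 450·0.828)/2500 = 0.36074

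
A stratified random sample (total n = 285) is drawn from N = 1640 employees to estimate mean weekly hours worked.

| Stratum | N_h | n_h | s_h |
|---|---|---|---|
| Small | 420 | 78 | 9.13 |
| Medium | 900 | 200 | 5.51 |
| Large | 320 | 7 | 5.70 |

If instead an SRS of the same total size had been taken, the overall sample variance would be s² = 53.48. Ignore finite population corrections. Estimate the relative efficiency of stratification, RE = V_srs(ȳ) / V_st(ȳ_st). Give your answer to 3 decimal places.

V̂(ȳ_st) = Σ W_h² s_h²/n_h, with W_h = N_h/N and N = 1640:
  stratum Small: (420/1640)²·9.13²/78 = 0.0700903
  stratum Medium: (900/1640)²·5.51²/200 = 0.0457162
  stratum Large: (320/1640)²·5.70²/7 = 0.176711
V_st = 0.292518
V_srs = s²/n = 53.48/285 = 0.187649
Relative efficiency = V_srs / V_st = 0.187649/0.292518 = 0.6415

RE ≈ 0.641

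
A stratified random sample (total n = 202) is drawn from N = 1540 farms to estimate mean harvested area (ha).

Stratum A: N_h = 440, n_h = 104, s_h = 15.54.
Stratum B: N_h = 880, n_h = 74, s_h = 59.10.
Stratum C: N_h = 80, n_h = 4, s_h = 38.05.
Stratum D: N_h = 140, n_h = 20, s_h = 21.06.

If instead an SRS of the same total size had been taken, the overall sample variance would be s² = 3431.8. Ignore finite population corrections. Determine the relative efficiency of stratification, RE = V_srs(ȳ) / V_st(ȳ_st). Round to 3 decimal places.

RE ≈ 1.014

V̂(ȳ_st) = Σ W_h² s_h²/n_h, with W_h = N_h/N and N = 1540:
  stratum A: (440/1540)²·15.54²/104 = 0.189554
  stratum B: (880/1540)²·59.10²/74 = 15.4123
  stratum C: (80/1540)²·38.05²/4 = 0.97676
  stratum D: (140/1540)²·21.06²/20 = 0.183274
V_st = 16.7619
V_srs = s²/n = 3431.8/202 = 16.9891
Relative efficiency = V_srs / V_st = 16.9891/16.7619 = 1.0136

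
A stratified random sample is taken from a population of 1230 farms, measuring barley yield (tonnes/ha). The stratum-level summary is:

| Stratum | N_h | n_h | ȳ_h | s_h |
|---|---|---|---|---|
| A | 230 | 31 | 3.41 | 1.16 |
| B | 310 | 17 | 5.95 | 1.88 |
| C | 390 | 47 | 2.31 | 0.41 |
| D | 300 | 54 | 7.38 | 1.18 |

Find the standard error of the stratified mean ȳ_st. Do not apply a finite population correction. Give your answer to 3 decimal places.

V̂(ȳ_st) = Σ W_h² s_h²/n_h, with W_h = N_h/N and N = 1230:
  stratum A: (230/1230)²·1.16²/31 = 0.00151775
  stratum B: (310/1230)²·1.88²/17 = 0.0132063
  stratum C: (390/1230)²·0.41²/47 = 0.000359574
  stratum D: (300/1230)²·1.18²/54 = 0.00153392
V̂(ȳ_st) = 0.0166175
SE(ȳ_st) = √0.0166175 = 0.128909

SE(ȳ_st) ≈ 0.129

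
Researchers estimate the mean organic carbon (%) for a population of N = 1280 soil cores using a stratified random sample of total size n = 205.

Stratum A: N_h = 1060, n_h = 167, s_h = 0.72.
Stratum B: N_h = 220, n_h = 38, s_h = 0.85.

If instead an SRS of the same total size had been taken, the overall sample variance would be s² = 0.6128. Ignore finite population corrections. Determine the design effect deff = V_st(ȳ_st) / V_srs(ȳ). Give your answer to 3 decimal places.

deff ≈ 0.900

V̂(ȳ_st) = Σ W_h² s_h²/n_h, with W_h = N_h/N and N = 1280:
  stratum A: (1060/1280)²·0.72²/167 = 0.00212883
  stratum B: (220/1280)²·0.85²/38 = 0.000561668
V_st = 0.00269049
V_srs = s²/n = 0.6128/205 = 0.00298927
deff = V_st / V_srs = 0.00269049/0.00298927 = 0.9001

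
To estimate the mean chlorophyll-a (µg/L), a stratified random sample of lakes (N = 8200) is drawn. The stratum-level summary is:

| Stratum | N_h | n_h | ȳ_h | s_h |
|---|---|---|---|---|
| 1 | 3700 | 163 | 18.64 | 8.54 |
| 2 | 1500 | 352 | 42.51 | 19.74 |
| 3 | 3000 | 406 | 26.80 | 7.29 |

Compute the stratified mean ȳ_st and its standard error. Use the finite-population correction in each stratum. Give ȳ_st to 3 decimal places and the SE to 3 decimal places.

ȳ_st ≈ 25.992, SE ≈ 0.361

ȳ_st = Σ W_h ȳ_h = (3700·18.64 + 1500·42.51 + 3000·26.80)/8200 = 25.99183
V̂(ȳ_st) = Σ W_h² (1 − n_h/N_h) s_h²/n_h, with W_h = N_h/N and N = 8200:
  stratum 1: (3700/8200)²·(1 − 163/3700)·8.54²/163 = 0.0870838
  stratum 2: (1500/8200)²·(1 − 352/1500)·19.74²/352 = 0.0283503
  stratum 3: (3000/8200)²·(1 − 406/3000)·7.29²/406 = 0.0151493
V̂(ȳ_st) = 0.130583
SE(ȳ_st) = √0.130583 = 0.361363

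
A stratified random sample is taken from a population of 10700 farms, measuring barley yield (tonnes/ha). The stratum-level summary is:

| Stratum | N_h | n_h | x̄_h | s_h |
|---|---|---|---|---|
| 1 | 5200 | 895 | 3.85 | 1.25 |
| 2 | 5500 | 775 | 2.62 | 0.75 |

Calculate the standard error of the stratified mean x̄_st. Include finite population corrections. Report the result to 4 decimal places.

SE(x̄_st) ≈ 0.0225

V̂(x̄_st) = Σ W_h² (1 − n_h/N_h) s_h²/n_h, with W_h = N_h/N and N = 10700:
  stratum 1: (5200/10700)²·(1 − 895/5200)·1.25²/895 = 0.000341355
  stratum 2: (5500/10700)²·(1 − 775/5500)·0.75²/775 = 0.000164747
V̂(x̄_st) = 0.000506102
SE(x̄_st) = √0.000506102 = 0.0224967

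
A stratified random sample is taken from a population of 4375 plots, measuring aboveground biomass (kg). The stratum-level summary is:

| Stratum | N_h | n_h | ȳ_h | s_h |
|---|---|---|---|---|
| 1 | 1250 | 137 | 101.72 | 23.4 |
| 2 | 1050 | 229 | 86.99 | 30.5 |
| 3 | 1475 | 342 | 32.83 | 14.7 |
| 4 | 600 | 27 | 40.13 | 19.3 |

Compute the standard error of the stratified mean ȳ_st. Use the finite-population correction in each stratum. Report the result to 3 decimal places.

SE(ȳ_st) ≈ 0.881

V̂(ȳ_st) = Σ W_h² (1 − n_h/N_h) s_h²/n_h, with W_h = N_h/N and N = 4375:
  stratum 1: (1250/4375)²·(1 − 137/1250)·23.4²/137 = 0.290509
  stratum 2: (1050/4375)²·(1 − 229/1050)·30.5²/229 = 0.182953
  stratum 3: (1475/4375)²·(1 − 342/1475)·14.7²/342 = 0.0551664
  stratum 4: (600/4375)²·(1 − 27/600)·19.3²/27 = 0.2478
V̂(ȳ_st) = 0.776429
SE(ȳ_st) = √0.776429 = 0.881152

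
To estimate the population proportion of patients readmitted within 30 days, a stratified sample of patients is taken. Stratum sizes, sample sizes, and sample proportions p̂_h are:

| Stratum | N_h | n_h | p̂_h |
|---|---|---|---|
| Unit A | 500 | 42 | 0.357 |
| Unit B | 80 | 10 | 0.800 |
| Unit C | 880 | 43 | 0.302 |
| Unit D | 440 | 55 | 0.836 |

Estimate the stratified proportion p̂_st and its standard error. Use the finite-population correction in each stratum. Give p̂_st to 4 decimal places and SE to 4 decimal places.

p̂_st ≈ 0.4611, SE ≈ 0.0391

N = 1900; stratum weights W_h = N_h/N.
p̂_st = Σ W_h p̂_h = (500·0.357 + 80·0.800 + 880·0.302 + 440·0.836)/1900 = 0.46111
V̂(p̂_st) = Σ W_h² (1 − n_h/N_h) p̂_h(1−p̂_h)/(n_h−1):
  stratum Unit A: (500/1900)²·(1 − 42/500)·0.357·0.643/41 = 0.00035516
  stratum Unit B: (80/1900)²·(1 − 10/80)·0.800·0.200/9 = 2.75777e-05
  stratum Unit C: (880/1900)²·(1 − 43/880)·0.302·0.698/42 = 0.00102403
  stratum Unit D: (440/1900)²·(1 − 55/440)·0.836·0.164/54 = 0.000119141
V̂(p̂_st) = 0.00152591; SE = √V̂ = 0.0390629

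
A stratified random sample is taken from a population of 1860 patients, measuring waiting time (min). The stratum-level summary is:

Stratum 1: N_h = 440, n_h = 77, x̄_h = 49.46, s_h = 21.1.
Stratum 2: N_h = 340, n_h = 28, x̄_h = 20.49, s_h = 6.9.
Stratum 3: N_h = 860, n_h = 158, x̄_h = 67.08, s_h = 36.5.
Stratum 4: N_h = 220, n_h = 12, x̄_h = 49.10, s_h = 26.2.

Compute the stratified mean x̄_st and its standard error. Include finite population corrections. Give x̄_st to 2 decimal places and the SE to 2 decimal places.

x̄_st = Σ W_h x̄_h = (440·49.46 + 340·20.49 + 860·67.08 + 220·49.10)/1860 = 52.26871
V̂(x̄_st) = Σ W_h² (1 − n_h/N_h) s_h²/n_h, with W_h = N_h/N and N = 1860:
  stratum 1: (440/1860)²·(1 − 77/440)·21.1²/77 = 0.266936
  stratum 2: (340/1860)²·(1 − 28/340)·6.9²/28 = 0.0521372
  stratum 3: (860/1860)²·(1 − 158/860)·36.5²/158 = 1.47143
  stratum 4: (220/1860)²·(1 − 12/220)·26.2²/12 = 0.756626
V̂(x̄_st) = 2.54713
SE(x̄_st) = √2.54713 = 1.59597

x̄_st ≈ 52.27, SE ≈ 1.60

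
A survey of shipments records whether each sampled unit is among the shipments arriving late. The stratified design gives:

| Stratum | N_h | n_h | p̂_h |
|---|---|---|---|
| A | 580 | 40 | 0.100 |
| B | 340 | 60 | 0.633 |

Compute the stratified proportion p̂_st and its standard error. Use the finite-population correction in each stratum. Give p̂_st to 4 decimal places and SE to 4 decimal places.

N = 920; stratum weights W_h = N_h/N.
p̂_st = Σ W_h p̂_h = (580·0.100 + 340·0.633)/920 = 0.29698
V̂(p̂_st) = Σ W_h² (1 − n_h/N_h) p̂_h(1−p̂_h)/(n_h−1):
  stratum A: (580/920)²·(1 − 40/580)·0.100·0.900/39 = 0.000853933
  stratum B: (340/920)²·(1 − 60/340)·0.633·0.367/59 = 0.000442873
V̂(p̂_st) = 0.00129681; SE = √V̂ = 0.0360112

p̂_st ≈ 0.2970, SE ≈ 0.0360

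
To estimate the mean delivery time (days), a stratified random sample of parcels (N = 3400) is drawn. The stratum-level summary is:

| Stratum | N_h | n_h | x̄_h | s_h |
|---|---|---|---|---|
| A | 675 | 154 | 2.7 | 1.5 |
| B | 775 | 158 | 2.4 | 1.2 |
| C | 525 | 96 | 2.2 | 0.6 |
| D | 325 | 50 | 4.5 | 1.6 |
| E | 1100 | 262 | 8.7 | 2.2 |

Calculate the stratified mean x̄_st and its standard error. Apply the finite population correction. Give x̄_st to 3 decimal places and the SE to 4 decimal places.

x̄_st ≈ 4.668, SE ≈ 0.0526

x̄_st = Σ W_h x̄_h = (675·2.7 + 775·2.4 + 525·2.2 + 325·4.5 + 1100·8.7)/3400 = 4.66765
V̂(x̄_st) = Σ W_h² (1 − n_h/N_h) s_h²/n_h, with W_h = N_h/N and N = 3400:
  stratum A: (675/3400)²·(1 − 154/675)·1.5²/154 = 0.000444473
  stratum B: (775/3400)²·(1 − 158/775)·1.2²/158 = 0.000376994
  stratum C: (525/3400)²·(1 − 96/525)·0.6²/96 = 7.30617e-05
  stratum D: (325/3400)²·(1 − 50/325)·1.6²/50 = 0.000395848
  stratum E: (1100/3400)²·(1 − 262/1100)·2.2²/262 = 0.00147307
V̂(x̄_st) = 0.00276345
SE(x̄_st) = √0.00276345 = 0.0525685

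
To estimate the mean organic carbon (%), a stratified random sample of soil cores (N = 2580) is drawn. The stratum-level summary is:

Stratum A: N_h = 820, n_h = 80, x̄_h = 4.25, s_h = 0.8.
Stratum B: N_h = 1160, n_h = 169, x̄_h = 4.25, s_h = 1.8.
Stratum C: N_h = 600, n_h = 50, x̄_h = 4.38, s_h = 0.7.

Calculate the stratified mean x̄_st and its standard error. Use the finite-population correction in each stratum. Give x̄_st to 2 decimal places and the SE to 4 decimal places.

x̄_st = Σ W_h x̄_h = (820·4.25 + 1160·4.25 + 600·4.38)/2580 = 4.28023
V̂(x̄_st) = Σ W_h² (1 − n_h/N_h) s_h²/n_h, with W_h = N_h/N and N = 2580:
  stratum A: (820/2580)²·(1 − 80/820)·0.8²/80 = 0.000729283
  stratum B: (1160/2580)²·(1 − 169/1160)·1.8²/169 = 0.00331093
  stratum C: (600/2580)²·(1 − 50/600)·0.7²/50 = 0.000485848
V̂(x̄_st) = 0.00452607
SE(x̄_st) = √0.00452607 = 0.067276

x̄_st ≈ 4.28, SE ≈ 0.0673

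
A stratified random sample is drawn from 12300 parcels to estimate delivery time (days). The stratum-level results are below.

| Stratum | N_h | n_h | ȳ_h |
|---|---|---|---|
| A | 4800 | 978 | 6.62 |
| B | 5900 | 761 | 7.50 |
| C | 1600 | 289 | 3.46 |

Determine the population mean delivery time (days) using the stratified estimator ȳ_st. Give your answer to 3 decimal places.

N = Σ N_h = 12300. Stratum weights W_h = N_h/N.
ȳ_st = (4800·6.62 + 5900·7.50 + 1600·3.46) / 12300 = 6.63106

ȳ_st ≈ 6.631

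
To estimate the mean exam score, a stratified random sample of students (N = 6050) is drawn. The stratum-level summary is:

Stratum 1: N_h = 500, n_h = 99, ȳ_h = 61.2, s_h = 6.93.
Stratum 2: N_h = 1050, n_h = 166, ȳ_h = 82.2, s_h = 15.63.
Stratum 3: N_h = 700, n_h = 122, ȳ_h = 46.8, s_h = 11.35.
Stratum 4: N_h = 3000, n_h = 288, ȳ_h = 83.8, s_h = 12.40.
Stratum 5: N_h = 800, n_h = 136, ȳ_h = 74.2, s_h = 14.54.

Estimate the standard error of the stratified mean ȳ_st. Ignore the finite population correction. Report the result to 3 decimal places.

V̂(ȳ_st) = Σ W_h² s_h²/n_h, with W_h = N_h/N and N = 6050:
  stratum 1: (500/6050)²·6.93²/99 = 0.0033133
  stratum 2: (1050/6050)²·15.63²/166 = 0.044328
  stratum 3: (700/6050)²·11.35²/122 = 0.0141357
  stratum 4: (3000/6050)²·12.40²/288 = 0.131275
  stratum 5: (800/6050)²·14.54²/136 = 0.0271806
V̂(ȳ_st) = 0.220233
SE(ȳ_st) = √0.220233 = 0.46929

SE(ȳ_st) ≈ 0.469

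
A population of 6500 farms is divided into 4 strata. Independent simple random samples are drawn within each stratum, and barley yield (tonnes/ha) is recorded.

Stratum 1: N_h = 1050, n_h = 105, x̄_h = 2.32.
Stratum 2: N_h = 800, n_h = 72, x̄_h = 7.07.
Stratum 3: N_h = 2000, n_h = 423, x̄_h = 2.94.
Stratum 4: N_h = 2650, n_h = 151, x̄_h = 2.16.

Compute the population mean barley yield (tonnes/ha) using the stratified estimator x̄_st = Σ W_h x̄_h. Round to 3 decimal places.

N = Σ N_h = 6500. Stratum weights W_h = N_h/N.
x̄_st = (1050·2.32 + 800·7.07 + 2000·2.94 + 2650·2.16) / 6500 = 3.03015

x̄_st ≈ 3.030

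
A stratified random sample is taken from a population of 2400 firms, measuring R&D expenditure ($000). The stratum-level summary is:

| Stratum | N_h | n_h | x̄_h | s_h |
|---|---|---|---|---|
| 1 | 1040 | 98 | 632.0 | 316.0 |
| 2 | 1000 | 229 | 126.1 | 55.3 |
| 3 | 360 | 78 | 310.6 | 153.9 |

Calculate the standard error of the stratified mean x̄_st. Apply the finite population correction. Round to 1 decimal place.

SE(x̄_st) ≈ 13.4

V̂(x̄_st) = Σ W_h² (1 − n_h/N_h) s_h²/n_h, with W_h = N_h/N and N = 2400:
  stratum 1: (1040/2400)²·(1 − 98/1040)·316.0²/98 = 173.305
  stratum 2: (1000/2400)²·(1 − 229/1000)·55.3²/229 = 1.7875
  stratum 3: (360/2400)²·(1 − 78/360)·153.9²/78 = 5.35195
V̂(x̄_st) = 180.444
SE(x̄_st) = √180.444 = 13.4329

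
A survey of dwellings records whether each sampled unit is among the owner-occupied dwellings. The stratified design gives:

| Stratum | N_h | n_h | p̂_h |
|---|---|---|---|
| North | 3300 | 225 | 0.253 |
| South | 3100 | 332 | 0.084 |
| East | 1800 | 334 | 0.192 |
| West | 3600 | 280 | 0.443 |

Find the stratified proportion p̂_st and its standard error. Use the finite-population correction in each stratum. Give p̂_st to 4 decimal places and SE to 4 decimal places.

p̂_st ≈ 0.2573, SE ≈ 0.0127

N = 11800; stratum weights W_h = N_h/N.
p̂_st = Σ W_h p̂_h = (3300·0.253 + 3100·0.084 + 1800·0.192 + 3600·0.443)/11800 = 0.25726
V̂(p̂_st) = Σ W_h² (1 − n_h/N_h) p̂_h(1−p̂_h)/(n_h−1):
  stratum North: (3300/11800)²·(1 − 225/3300)·0.253·0.747/224 = 6.14877e-05
  stratum South: (3100/11800)²·(1 − 332/3100)·0.084·0.916/331 = 1.43255e-05
  stratum East: (1800/11800)²·(1 − 334/1800)·0.192·0.808/333 = 8.82899e-06
  stratum West: (3600/11800)²·(1 − 280/3600)·0.443·0.557/279 = 7.59156e-05
V̂(p̂_st) = 0.000160558; SE = √V̂ = 0.0126711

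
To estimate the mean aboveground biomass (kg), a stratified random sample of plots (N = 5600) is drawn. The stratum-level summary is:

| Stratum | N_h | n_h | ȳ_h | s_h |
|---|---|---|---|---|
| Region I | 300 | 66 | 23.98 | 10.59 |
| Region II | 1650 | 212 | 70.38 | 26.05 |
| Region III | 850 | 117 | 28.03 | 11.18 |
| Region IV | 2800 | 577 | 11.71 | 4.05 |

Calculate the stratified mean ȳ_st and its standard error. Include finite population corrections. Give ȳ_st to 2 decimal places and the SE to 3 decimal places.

ȳ_st ≈ 32.13, SE ≈ 0.522

ȳ_st = Σ W_h ȳ_h = (300·23.98 + 1650·70.38 + 850·28.03 + 2800·11.71)/5600 = 32.13116
V̂(ȳ_st) = Σ W_h² (1 − n_h/N_h) s_h²/n_h, with W_h = N_h/N and N = 5600:
  stratum Region I: (300/5600)²·(1 − 66/300)·10.59²/66 = 0.00380372
  stratum Region II: (1650/5600)²·(1 − 212/1650)·26.05²/212 = 0.242185
  stratum Region III: (850/5600)²·(1 − 117/850)·11.18²/117 = 0.0212248
  stratum Region IV: (2800/5600)²·(1 − 577/2800)·4.05²/577 = 0.00564229
V̂(ȳ_st) = 0.272855
SE(ȳ_st) = √0.272855 = 0.522356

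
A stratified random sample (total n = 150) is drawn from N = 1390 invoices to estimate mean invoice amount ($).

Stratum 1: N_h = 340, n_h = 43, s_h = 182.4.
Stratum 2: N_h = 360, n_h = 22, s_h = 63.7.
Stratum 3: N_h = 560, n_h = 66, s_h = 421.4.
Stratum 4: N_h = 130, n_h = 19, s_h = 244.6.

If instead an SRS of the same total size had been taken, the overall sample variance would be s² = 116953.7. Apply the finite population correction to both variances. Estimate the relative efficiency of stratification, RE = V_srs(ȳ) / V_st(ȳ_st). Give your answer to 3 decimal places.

RE ≈ 1.509

V̂(ȳ_st) = Σ W_h² (1 − n_h/N_h) s_h²/n_h, with W_h = N_h/N and N = 1390:
  stratum 1: (340/1390)²·(1 − 43/340)·182.4²/43 = 40.4377
  stratum 2: (360/1390)²·(1 − 22/360)·63.7²/22 = 11.6157
  stratum 3: (560/1390)²·(1 − 66/560)·421.4²/66 = 385.239
  stratum 4: (130/1390)²·(1 − 19/130)·244.6²/19 = 23.5178
V_st = 460.81
V_srs = (1 − 150/1390)·116953.7/150 = 695.552
Relative efficiency = V_srs / V_st = 695.552/460.81 = 1.5094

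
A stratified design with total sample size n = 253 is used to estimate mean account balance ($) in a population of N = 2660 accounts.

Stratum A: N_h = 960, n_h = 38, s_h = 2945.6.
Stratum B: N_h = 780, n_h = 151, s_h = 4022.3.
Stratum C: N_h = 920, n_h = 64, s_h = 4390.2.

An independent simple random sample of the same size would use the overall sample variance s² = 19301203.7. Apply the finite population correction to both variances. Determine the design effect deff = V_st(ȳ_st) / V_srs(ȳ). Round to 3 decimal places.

V̂(ȳ_st) = Σ W_h² (1 − n_h/N_h) s_h²/n_h, with W_h = N_h/N and N = 2660:
  stratum A: (960/2660)²·(1 − 38/960)·2945.6²/38 = 28562.9
  stratum B: (780/2660)²·(1 − 151/780)·4022.3²/151 = 7429.4
  stratum C: (920/2660)²·(1 − 64/920)·4390.2²/64 = 33518.7
V_st = 69511
V_srs = (1 − 253/2660)·19301203.7/253 = 69033.3
deff = V_st / V_srs = 69511/69033.3 = 1.0069

deff ≈ 1.007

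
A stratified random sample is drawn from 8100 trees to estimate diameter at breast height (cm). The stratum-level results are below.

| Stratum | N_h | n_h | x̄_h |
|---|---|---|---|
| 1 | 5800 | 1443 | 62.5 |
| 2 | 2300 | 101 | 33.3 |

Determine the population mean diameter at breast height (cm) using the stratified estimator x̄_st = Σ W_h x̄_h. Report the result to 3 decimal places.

N = Σ N_h = 8100. Stratum weights W_h = N_h/N.
x̄_st = (5800·62.5 + 2300·33.3) / 8100 = 54.20864

x̄_st ≈ 54.209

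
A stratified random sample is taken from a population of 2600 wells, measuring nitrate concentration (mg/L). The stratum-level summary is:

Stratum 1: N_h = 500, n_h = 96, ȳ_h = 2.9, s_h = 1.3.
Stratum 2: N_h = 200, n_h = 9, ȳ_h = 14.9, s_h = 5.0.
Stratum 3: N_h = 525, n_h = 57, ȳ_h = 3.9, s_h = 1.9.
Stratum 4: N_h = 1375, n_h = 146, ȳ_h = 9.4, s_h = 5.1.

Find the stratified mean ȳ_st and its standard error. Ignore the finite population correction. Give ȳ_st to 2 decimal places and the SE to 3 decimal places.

ȳ_st = Σ W_h ȳ_h = (500·2.9 + 200·14.9 + 525·3.9 + 1375·9.4)/2600 = 7.46250
V̂(ȳ_st) = Σ W_h² s_h²/n_h, with W_h = N_h/N and N = 2600:
  stratum 1: (500/2600)²·1.3²/96 = 0.000651042
  stratum 2: (200/2600)²·5.0²/9 = 0.0164366
  stratum 3: (525/2600)²·1.9²/57 = 0.00258229
  stratum 4: (1375/2600)²·5.1²/146 = 0.0498249
V̂(ȳ_st) = 0.0694948
SE(ȳ_st) = √0.0694948 = 0.263619

ȳ_st ≈ 7.46, SE ≈ 0.264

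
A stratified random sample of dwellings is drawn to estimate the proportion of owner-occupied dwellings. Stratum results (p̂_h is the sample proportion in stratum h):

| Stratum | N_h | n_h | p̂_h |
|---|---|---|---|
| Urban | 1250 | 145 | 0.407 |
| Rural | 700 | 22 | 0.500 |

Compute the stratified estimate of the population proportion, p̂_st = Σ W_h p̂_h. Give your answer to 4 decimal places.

N = 1950; stratum weights W_h = N_h/N.
p̂_st = Σ W_h p̂_h = (1250·0.407 + 700·0.500)/1950 = 0.44038

p̂_st ≈ 0.4404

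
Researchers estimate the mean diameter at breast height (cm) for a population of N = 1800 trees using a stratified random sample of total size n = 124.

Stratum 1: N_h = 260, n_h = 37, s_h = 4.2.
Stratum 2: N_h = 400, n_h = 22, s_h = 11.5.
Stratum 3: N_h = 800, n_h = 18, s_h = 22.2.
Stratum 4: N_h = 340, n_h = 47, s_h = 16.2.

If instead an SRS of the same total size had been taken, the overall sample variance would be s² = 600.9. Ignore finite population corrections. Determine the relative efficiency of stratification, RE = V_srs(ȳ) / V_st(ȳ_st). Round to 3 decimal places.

V̂(ȳ_st) = Σ W_h² s_h²/n_h, with W_h = N_h/N and N = 1800:
  stratum 1: (260/1800)²·4.2²/37 = 0.00994715
  stratum 2: (400/1800)²·11.5²/22 = 0.296857
  stratum 3: (800/1800)²·22.2²/18 = 5.4084
  stratum 4: (340/1800)²·16.2²/47 = 0.199226
V_st = 5.91443
V_srs = s²/n = 600.9/124 = 4.84597
Relative efficiency = V_srs / V_st = 4.84597/5.91443 = 0.8193

RE ≈ 0.819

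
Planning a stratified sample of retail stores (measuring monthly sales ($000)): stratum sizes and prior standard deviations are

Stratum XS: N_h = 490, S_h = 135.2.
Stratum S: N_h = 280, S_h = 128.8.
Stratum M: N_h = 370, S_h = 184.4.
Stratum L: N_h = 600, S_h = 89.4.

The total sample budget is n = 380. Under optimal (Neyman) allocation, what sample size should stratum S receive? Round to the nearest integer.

Neyman allocation: n_h = n · N_h S_h / Σ N_i S_i, with n = 380.
  stratum XS: N_h·S_h = 490·135.2 = 66248.00
  stratum S: N_h·S_h = 280·128.8 = 36064.00
  stratum M: N_h·S_h = 370·184.4 = 68228.00
  stratum L: N_h·S_h = 600·89.4 = 53640.00
Σ N_h S_h = 224180.00
n for stratum S = 380·36064.00/224180.00 = 61.131 → 61

61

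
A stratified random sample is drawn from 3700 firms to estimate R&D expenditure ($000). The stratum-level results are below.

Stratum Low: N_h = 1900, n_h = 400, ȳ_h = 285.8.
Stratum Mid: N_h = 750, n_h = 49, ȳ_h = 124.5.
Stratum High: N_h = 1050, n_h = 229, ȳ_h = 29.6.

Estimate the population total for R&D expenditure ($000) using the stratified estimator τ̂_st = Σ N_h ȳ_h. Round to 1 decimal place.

τ̂_st ≈ 667475.0

τ̂_st = Σ N_h ȳ_h = 1900·285.8 + 750·124.5 + 1050·29.6 = 667475.0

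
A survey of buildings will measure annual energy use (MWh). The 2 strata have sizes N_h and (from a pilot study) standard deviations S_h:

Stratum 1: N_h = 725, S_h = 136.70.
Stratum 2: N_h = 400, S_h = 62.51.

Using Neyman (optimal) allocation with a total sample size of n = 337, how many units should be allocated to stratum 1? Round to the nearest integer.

Neyman allocation: n_h = n · N_h S_h / Σ N_i S_i, with n = 337.
  stratum 1: N_h·S_h = 725·136.70 = 99107.50
  stratum 2: N_h·S_h = 400·62.51 = 25004.00
Σ N_h S_h = 124111.50
n for stratum 1 = 337·99107.50/124111.50 = 269.107 → 269

269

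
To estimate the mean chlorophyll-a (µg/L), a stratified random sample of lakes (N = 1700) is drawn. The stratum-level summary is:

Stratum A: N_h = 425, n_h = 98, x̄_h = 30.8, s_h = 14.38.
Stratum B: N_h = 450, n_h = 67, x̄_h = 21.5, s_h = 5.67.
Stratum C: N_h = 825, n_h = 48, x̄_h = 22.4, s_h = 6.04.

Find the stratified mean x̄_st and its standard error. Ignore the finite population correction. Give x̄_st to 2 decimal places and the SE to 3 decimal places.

x̄_st ≈ 24.26, SE ≈ 0.587

x̄_st = Σ W_h x̄_h = (425·30.8 + 450·21.5 + 825·22.4)/1700 = 24.26176
V̂(x̄_st) = Σ W_h² s_h²/n_h, with W_h = N_h/N and N = 1700:
  stratum A: (425/1700)²·14.38²/98 = 0.131878
  stratum B: (450/1700)²·5.67²/67 = 0.0336216
  stratum C: (825/1700)²·6.04²/48 = 0.178996
V̂(x̄_st) = 0.344495
SE(x̄_st) = √0.344495 = 0.586937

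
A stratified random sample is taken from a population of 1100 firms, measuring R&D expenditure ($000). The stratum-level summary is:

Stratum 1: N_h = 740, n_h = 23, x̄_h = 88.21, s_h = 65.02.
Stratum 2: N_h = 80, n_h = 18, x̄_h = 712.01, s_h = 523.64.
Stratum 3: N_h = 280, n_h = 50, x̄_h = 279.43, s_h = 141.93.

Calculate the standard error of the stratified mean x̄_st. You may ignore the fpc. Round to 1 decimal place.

SE(x̄_st) ≈ 13.8

V̂(x̄_st) = Σ W_h² s_h²/n_h, with W_h = N_h/N and N = 1100:
  stratum 1: (740/1100)²·65.02²/23 = 83.1848
  stratum 2: (80/1100)²·523.64²/18 = 80.5727
  stratum 3: (280/1100)²·141.93²/50 = 26.1041
V̂(x̄_st) = 189.862
SE(x̄_st) = √189.862 = 13.779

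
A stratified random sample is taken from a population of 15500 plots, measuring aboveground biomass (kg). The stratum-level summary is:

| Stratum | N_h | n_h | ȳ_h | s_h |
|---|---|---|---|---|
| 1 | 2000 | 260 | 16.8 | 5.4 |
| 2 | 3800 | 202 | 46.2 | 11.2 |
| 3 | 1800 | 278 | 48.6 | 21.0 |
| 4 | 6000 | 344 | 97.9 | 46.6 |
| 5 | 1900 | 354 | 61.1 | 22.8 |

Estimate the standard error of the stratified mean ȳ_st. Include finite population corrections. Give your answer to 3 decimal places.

V̂(ȳ_st) = Σ W_h² (1 − n_h/N_h) s_h²/n_h, with W_h = N_h/N and N = 15500:
  stratum 1: (2000/15500)²·(1 − 260/2000)·5.4²/260 = 0.00162454
  stratum 2: (3800/15500)²·(1 − 202/3800)·11.2²/202 = 0.03534
  stratum 3: (1800/15500)²·(1 − 278/1800)·21.0²/278 = 0.0180891
  stratum 4: (6000/15500)²·(1 − 344/6000)·46.6²/344 = 0.891683
  stratum 5: (1900/15500)²·(1 − 354/1900)·22.8²/354 = 0.0179542
V̂(ȳ_st) = 0.964691
SE(ȳ_st) = √0.964691 = 0.982187

SE(ȳ_st) ≈ 0.982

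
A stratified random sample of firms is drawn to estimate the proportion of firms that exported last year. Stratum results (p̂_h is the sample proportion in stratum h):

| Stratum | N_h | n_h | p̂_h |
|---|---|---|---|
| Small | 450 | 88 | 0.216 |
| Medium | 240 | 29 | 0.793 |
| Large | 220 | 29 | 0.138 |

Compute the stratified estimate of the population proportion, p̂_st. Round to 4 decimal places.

N = 910; stratum weights W_h = N_h/N.
p̂_st = Σ W_h p̂_h = (450·0.216 + 240·0.793 + 220·0.138)/910 = 0.34932

p̂_st ≈ 0.3493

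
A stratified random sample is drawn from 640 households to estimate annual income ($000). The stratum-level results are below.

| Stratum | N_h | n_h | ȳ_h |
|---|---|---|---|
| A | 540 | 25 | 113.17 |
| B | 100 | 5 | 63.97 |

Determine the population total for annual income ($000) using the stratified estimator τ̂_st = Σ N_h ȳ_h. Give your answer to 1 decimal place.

τ̂_st ≈ 67508.8

τ̂_st = Σ N_h ȳ_h = 540·113.17 + 100·63.97 = 67508.8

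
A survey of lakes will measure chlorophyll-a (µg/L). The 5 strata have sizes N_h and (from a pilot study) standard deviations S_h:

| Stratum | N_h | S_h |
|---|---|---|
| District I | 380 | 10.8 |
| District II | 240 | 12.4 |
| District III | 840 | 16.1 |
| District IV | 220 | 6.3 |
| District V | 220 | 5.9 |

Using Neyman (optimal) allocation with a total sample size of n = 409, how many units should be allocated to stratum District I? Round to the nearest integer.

Neyman allocation: n_h = n · N_h S_h / Σ N_i S_i, with n = 409.
  stratum District I: N_h·S_h = 380·10.8 = 4104.00
  stratum District II: N_h·S_h = 240·12.4 = 2976.00
  stratum District III: N_h·S_h = 840·16.1 = 13524.00
  stratum District IV: N_h·S_h = 220·6.3 = 1386.00
  stratum District V: N_h·S_h = 220·5.9 = 1298.00
Σ N_h S_h = 23288.00
n for stratum District I = 409·4104.00/23288.00 = 72.077 → 72

72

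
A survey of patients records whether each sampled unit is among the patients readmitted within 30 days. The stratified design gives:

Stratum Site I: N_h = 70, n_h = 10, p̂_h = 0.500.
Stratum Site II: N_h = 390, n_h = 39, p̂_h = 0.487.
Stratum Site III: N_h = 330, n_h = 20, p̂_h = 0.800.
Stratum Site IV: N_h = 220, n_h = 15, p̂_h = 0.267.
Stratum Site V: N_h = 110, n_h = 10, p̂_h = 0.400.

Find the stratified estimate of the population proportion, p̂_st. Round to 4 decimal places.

p̂_st ≈ 0.5283

N = 1120; stratum weights W_h = N_h/N.
p̂_st = Σ W_h p̂_h = (70·0.500 + 390·0.487 + 330·0.800 + 220·0.267 + 110·0.400)/1120 = 0.52828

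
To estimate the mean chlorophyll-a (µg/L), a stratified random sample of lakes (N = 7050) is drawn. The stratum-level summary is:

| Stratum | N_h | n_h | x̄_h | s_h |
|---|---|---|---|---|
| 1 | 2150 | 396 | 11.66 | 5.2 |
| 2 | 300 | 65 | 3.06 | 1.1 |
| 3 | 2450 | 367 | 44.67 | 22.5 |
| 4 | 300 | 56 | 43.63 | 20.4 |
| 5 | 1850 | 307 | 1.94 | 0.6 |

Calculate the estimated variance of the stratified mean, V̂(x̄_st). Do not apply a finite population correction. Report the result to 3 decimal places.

V̂(x̄_st) = Σ W_h² s_h²/n_h, with W_h = N_h/N and N = 7050:
  stratum 1: (2150/7050)²·5.2²/396 = 0.00635053
  stratum 2: (300/7050)²·1.1²/65 = 3.37083e-05
  stratum 3: (2450/7050)²·22.5²/367 = 0.166592
  stratum 4: (300/7050)²·20.4²/56 = 0.0134566
  stratum 5: (1850/7050)²·0.6²/307 = 8.07475e-05
V̂(x̄_st) = 0.186513

V̂(x̄_st) ≈ 0.187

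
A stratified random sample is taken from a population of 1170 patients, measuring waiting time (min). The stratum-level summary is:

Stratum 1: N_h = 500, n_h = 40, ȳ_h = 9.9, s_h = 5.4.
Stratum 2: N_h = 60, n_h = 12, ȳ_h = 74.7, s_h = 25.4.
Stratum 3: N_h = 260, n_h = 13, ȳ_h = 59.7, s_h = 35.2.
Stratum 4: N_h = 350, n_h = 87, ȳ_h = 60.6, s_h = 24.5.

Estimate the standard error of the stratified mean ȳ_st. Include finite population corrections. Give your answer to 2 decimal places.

V̂(ȳ_st) = Σ W_h² (1 − n_h/N_h) s_h²/n_h, with W_h = N_h/N and N = 1170:
  stratum 1: (500/1170)²·(1 − 40/500)·5.4²/40 = 0.122485
  stratum 2: (60/1170)²·(1 − 12/60)·25.4²/12 = 0.113112
  stratum 3: (260/1170)²·(1 − 13/260)·35.2²/13 = 4.47137
  stratum 4: (350/1170)²·(1 − 87/350)·24.5²/87 = 0.463943
V̂(ȳ_st) = 5.17091
SE(ȳ_st) = √5.17091 = 2.27396

SE(ȳ_st) ≈ 2.27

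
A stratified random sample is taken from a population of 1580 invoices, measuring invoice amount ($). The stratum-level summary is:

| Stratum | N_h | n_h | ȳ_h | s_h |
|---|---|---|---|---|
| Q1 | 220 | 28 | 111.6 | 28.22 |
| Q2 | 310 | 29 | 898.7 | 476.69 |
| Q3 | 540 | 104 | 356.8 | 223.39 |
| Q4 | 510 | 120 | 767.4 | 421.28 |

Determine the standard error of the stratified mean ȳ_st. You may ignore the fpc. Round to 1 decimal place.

SE(ȳ_st) ≈ 22.6

V̂(ȳ_st) = Σ W_h² s_h²/n_h, with W_h = N_h/N and N = 1580:
  stratum Q1: (220/1580)²·28.22²/28 = 0.551426
  stratum Q2: (310/1580)²·476.69²/29 = 301.636
  stratum Q3: (540/1580)²·223.39²/104 = 56.0489
  stratum Q4: (510/1580)²·421.28²/120 = 154.094
V̂(ȳ_st) = 512.331
SE(ȳ_st) = √512.331 = 22.6347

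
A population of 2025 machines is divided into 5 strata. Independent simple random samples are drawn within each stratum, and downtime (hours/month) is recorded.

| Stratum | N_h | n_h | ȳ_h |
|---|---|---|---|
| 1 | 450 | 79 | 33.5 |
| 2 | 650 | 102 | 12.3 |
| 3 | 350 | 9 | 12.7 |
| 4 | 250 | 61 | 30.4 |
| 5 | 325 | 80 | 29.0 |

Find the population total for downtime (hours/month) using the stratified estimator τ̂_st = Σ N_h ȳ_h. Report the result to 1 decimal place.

τ̂_st ≈ 44540.0

τ̂_st = Σ N_h ȳ_h = 450·33.5 + 650·12.3 + 350·12.7 + 250·30.4 + 325·29.0 = 44540.0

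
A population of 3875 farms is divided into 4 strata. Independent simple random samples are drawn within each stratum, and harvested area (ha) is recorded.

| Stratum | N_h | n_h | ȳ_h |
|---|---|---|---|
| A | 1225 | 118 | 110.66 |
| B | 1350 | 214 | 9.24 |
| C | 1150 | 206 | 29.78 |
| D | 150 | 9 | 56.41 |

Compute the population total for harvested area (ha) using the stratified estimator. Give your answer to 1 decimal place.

τ̂_st ≈ 190741.0

τ̂_st = Σ N_h ȳ_h = 1225·110.66 + 1350·9.24 + 1150·29.78 + 150·56.41 = 190741.0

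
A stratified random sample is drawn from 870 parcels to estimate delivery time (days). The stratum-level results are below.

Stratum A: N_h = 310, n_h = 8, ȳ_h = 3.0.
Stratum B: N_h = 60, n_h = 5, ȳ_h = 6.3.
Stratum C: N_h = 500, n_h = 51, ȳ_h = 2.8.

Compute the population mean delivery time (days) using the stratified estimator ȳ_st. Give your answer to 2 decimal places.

ȳ_st ≈ 3.11

N = Σ N_h = 870. Stratum weights W_h = N_h/N.
ȳ_st = (310·3.0 + 60·6.3 + 500·2.8) / 870 = 3.1126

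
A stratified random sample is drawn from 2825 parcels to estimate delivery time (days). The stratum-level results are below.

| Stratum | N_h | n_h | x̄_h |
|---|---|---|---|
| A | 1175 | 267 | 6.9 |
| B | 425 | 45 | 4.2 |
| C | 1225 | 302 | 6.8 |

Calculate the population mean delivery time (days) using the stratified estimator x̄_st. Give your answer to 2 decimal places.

N = Σ N_h = 2825. Stratum weights W_h = N_h/N.
x̄_st = (1175·6.9 + 425·4.2 + 1225·6.8) / 2825 = 6.4504

x̄_st ≈ 6.45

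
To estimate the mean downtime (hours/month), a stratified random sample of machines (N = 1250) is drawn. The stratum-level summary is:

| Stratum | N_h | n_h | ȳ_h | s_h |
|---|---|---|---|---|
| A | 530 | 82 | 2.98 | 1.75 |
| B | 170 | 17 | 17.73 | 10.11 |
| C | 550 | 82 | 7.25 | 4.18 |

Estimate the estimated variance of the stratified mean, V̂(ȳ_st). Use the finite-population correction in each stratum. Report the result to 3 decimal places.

V̂(ȳ_st) ≈ 0.141

V̂(ȳ_st) = Σ W_h² (1 − n_h/N_h) s_h²/n_h, with W_h = N_h/N and N = 1250:
  stratum A: (530/1250)²·(1 − 82/530)·1.75²/82 = 0.0056754
  stratum B: (170/1250)²·(1 − 17/170)·10.11²/17 = 0.100086
  stratum C: (550/1250)²·(1 − 82/550)·4.18²/82 = 0.0351016
V̂(ȳ_st) = 0.140863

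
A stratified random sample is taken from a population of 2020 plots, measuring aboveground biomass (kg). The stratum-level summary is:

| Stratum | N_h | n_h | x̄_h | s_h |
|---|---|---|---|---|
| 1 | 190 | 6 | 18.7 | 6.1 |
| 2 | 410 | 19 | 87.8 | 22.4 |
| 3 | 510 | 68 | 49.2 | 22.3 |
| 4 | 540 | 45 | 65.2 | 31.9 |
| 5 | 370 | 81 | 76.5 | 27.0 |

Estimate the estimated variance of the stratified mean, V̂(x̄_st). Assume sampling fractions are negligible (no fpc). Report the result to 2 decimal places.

V̂(x̄_st) ≈ 3.53

V̂(x̄_st) = Σ W_h² s_h²/n_h, with W_h = N_h/N and N = 2020:
  stratum 1: (190/2020)²·6.1²/6 = 0.0548672
  stratum 2: (410/2020)²·22.4²/19 = 1.08795
  stratum 3: (510/2020)²·22.3²/68 = 0.466164
  stratum 4: (540/2020)²·31.9²/45 = 1.61605
  stratum 5: (370/2020)²·27.0²/81 = 0.301956
V̂(x̄_st) = 3.52698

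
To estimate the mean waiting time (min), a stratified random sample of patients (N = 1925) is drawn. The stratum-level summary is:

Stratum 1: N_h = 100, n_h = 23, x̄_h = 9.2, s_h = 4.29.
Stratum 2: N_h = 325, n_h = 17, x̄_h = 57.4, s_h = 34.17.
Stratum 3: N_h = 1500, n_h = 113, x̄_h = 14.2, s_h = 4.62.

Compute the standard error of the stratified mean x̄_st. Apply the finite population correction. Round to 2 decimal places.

SE(x̄_st) ≈ 1.40

V̂(x̄_st) = Σ W_h² (1 − n_h/N_h) s_h²/n_h, with W_h = N_h/N and N = 1925:
  stratum 1: (100/1925)²·(1 − 23/100)·4.29²/23 = 0.00166271
  stratum 2: (325/1925)²·(1 − 17/325)·34.17²/17 = 1.8553
  stratum 3: (1500/1925)²·(1 − 113/1500)·4.62²/113 = 0.10605
V̂(x̄_st) = 1.96301
SE(x̄_st) = √1.96301 = 1.40107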